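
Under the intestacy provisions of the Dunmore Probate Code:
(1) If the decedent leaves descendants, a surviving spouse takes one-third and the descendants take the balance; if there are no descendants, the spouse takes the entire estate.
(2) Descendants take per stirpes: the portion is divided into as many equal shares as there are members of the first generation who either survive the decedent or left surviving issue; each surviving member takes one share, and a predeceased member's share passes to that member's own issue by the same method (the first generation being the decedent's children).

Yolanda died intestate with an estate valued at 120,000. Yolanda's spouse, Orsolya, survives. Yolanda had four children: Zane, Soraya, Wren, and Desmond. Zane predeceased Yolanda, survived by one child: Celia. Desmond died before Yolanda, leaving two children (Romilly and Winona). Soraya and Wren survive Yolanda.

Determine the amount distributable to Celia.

Orsolya takes one-third of 120,000 = 40,000. The remaining 80,000 passes to the descendants.
The descendants' portion (80,000) is divided into 4 shares of 20,000: Soraya and Wren each take 20,000; Zane's 20,000 share passes to Zane's issue; Desmond's 20,000 share passes to Desmond's issue.
Zane's share (20,000) passes entirely to Celia.
Desmond's share (20,000) is divided into 2 shares of 10,000: Romilly and Winona each take 10,000.

Celia receives 20,000.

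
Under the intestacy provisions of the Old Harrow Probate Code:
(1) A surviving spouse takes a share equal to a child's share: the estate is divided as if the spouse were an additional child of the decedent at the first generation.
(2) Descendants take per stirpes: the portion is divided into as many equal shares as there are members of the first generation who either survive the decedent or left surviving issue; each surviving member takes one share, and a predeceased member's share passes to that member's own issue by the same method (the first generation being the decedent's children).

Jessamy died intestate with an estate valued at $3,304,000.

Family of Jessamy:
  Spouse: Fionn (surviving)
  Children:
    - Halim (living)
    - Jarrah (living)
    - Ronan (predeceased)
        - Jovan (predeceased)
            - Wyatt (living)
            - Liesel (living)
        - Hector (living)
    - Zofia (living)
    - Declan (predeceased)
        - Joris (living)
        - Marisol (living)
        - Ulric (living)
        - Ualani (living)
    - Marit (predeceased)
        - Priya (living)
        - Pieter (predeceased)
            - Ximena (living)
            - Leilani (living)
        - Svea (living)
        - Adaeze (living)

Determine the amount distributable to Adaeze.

The spouse counts as an additional share at the children's level, so there are 7 primary shares of $472,000. Fionn takes one such share ($472,000).
The children's combined portion ($2,832,000) is divided into 6 shares of $472,000: Halim, Jarrah, and Zofia each take $472,000; Ronan's $472,000 share passes to Ronan's issue; Declan's $472,000 share passes to Declan's issue; Marit's $472,000 share passes to Marit's issue.
Ronan's share ($472,000) is divided into 2 shares of $236,000: Hector takes $236,000; Jovan's $236,000 share passes to Jovan's issue.
Jovan's share ($236,000) is divided into 2 shares of $118,000: Wyatt and Liesel each take $118,000.
Declan's share ($472,000) is divided into 4 shares of $118,000: Joris, Marisol, Ulric, and Ualani each take $118,000.
Marit's share ($472,000) is divided into 4 shares of $118,000: Priya, Svea, and Adaeze each take $118,000; Pieter's $118,000 share passes to Pieter's issue.
Pieter's share ($118,000) is divided into 2 shares of $59,000: Ximena and Leilani each take $59,000.

Adaeze receives $118,000.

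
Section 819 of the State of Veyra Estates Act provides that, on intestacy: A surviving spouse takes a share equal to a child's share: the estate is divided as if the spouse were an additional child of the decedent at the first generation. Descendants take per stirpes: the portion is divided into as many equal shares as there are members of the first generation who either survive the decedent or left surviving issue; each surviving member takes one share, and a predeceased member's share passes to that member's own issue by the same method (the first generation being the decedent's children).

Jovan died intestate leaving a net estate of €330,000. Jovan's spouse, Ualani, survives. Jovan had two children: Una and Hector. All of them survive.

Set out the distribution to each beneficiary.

The spouse counts as an additional share at the children's level, so there are 3 primary shares of €110,000. Ualani takes one such share (€110,000).
The children's combined portion (€220,000) is divided into 2 shares of €110,000: Una and Hector each take €110,000.

Ualani: €110,000; Una: €110,000; Hector: €110,000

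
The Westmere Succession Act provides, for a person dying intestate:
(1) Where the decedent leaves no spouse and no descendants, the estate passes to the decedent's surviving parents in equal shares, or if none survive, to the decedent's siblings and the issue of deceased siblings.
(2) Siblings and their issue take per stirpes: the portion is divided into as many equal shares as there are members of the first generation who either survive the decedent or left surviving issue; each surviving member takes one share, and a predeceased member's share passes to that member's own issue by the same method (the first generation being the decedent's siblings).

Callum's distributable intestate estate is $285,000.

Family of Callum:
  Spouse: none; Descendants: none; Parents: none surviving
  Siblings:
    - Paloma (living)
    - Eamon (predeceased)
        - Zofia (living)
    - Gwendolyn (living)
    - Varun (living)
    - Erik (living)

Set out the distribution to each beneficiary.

Paloma: $57,000; Zofia: $57,000; Gwendolyn: $57,000; Varun: $57,000; Erik: $57,000

The entire $285,000 passes to the siblings and their issue.
That amount ($285,000) is divided into 5 shares of $57,000: Paloma, Gwendolyn, Varun, and Erik each take $57,000; Eamon's $57,000 share passes to Eamon's issue.
Eamon's share ($57,000) passes entirely to Zofia.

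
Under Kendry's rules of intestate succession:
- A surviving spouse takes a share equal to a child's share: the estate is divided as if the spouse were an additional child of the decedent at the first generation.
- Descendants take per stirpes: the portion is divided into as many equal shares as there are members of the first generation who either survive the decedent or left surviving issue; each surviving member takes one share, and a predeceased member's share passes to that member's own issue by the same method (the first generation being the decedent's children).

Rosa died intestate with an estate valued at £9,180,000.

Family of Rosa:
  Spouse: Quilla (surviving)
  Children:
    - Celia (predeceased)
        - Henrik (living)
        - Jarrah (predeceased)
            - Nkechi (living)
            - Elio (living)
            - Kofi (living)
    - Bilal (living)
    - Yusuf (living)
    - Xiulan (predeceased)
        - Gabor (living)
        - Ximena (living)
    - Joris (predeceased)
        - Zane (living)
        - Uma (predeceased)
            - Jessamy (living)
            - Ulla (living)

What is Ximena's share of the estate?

Ximena receives £765,000.

The spouse counts as an additional share at the children's level, so there are 6 primary shares of £1,530,000. Quilla takes one such share (£1,530,000).
The children's combined portion (£7,650,000) is divided into 5 shares of £1,530,000: Bilal and Yusuf each take £1,530,000; Celia's £1,530,000 share passes to Celia's issue; Xiulan's £1,530,000 share passes to Xiulan's issue; Joris's £1,530,000 share passes to Joris's issue.
Celia's share (£1,530,000) is divided into 2 shares of £765,000: Henrik takes £765,000; Jarrah's £765,000 share passes to Jarrah's issue.
Jarrah's share (£765,000) is divided into 3 shares of £255,000: Nkechi, Elio, and Kofi each take £255,000.
Xiulan's share (£1,530,000) is divided into 2 shares of £765,000: Gabor and Ximena each take £765,000.
Joris's share (£1,530,000) is divided into 2 shares of £765,000: Zane takes £765,000; Uma's £765,000 share passes to Uma's issue.
Uma's share (£765,000) is divided into 2 shares of £382,500: Jessamy and Ulla each take £382,500.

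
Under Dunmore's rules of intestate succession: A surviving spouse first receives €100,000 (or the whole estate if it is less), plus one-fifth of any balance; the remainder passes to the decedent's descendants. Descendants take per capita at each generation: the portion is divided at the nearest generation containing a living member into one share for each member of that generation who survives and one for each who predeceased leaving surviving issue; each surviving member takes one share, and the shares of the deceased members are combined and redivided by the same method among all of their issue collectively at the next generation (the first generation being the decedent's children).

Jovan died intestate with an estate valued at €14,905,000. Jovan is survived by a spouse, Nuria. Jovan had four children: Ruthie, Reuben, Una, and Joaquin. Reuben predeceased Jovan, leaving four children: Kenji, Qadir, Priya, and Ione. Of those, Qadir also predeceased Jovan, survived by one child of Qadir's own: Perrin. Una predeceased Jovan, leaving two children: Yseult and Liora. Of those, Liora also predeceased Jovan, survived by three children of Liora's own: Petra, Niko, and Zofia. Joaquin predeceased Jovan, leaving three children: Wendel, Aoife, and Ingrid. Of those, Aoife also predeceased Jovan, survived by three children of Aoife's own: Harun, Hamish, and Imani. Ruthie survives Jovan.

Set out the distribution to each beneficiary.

Nuria first takes €100,000, leaving a balance of €14,805,000. Nuria then takes one-fifth of the balance (€2,961,000), for a total of €3,061,000. The remaining €11,844,000 passes to the descendants.
The descendants' portion (€11,844,000) is divided at the children's generation into 4 shares of €2,961,000. Ruthie takes €2,961,000. The 3 shares of the deceased (Reuben, Una, and Joaquin) are combined into a pool of €8,883,000.
That pool (€8,883,000) is divided at the grandchildren's generation into 9 shares of €987,000. Kenji, Priya, Ione, Yseult, Wendel, and Ingrid each take €987,000. The 3 shares of the deceased (Qadir, Liora, and Aoife) are combined into a pool of €2,961,000.
That pool (€2,961,000) is divided at the great-grandchildren's generation equally among Perrin, Petra, Niko, Zofia, Harun, Hamish, and Imani: €423,000 each.

Nuria: €3,061,000; Ruthie: €2,961,000; Kenji: €987,000; Perrin: €423,000; Priya: €987,000; Ione: €987,000; Yseult: €987,000; Petra: €423,000; Niko: €423,000; Zofia: €423,000; Wendel: €987,000; Harun: €423,000; Hamish: €423,000; Imani: €423,000; Ingrid: €987,000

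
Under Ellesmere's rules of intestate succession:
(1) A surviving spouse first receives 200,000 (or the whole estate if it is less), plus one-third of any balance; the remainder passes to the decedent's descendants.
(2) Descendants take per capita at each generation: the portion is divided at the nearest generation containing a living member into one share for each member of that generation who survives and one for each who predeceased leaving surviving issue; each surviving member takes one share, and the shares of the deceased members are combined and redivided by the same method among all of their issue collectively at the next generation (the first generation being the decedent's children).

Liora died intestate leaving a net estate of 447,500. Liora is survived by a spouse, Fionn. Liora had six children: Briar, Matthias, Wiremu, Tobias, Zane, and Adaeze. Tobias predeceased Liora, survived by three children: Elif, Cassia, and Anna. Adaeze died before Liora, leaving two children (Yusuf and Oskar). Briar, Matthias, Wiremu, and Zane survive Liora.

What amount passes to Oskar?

Fionn first takes 200,000, leaving a balance of 247,500. Fionn then takes one-third of the balance (82,500), for a total of 282,500. The remaining 165,000 passes to the descendants.
The descendants' portion (165,000) is divided at the children's generation into 6 shares of 27,500. Briar, Matthias, Wiremu, and Zane each take 27,500. The 2 shares of the deceased (Tobias and Adaeze) are combined into a pool of 55,000.
That pool (55,000) is divided at the grandchildren's generation equally among Elif, Cassia, Anna, Yusuf, and Oskar: 11,000 each.

Oskar receives 11,000.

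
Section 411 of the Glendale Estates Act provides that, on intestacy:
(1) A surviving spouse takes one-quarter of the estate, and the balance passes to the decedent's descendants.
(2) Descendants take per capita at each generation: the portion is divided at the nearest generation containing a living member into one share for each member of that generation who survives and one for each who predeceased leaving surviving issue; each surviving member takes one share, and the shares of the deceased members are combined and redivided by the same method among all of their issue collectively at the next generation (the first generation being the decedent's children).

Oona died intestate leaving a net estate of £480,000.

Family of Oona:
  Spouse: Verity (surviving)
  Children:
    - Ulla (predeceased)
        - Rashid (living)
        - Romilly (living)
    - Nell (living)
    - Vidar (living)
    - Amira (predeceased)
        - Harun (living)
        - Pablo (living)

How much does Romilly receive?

Verity takes one-quarter of £480,000 = £120,000. The remaining £360,000 passes to the descendants.
The descendants' portion (£360,000) is divided at the children's generation into 4 shares of £90,000. Nell and Vidar each take £90,000. The 2 shares of the deceased (Ulla and Amira) are combined into a pool of £180,000.
That pool (£180,000) is divided at the grandchildren's generation equally among Rashid, Romilly, Harun, and Pablo: £45,000 each.

Romilly receives £45,000.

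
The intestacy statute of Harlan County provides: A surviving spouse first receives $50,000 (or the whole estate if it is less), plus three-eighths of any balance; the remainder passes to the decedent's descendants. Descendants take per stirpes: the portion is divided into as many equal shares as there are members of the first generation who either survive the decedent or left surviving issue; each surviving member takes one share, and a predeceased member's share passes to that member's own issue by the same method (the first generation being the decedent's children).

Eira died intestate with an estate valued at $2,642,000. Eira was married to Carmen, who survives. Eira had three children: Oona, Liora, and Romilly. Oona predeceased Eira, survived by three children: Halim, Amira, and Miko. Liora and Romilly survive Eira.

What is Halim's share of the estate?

Halim receives $180,000.

Carmen first takes $50,000, leaving a balance of $2,592,000. Carmen then takes three-eighths of the balance ($972,000), for a total of $1,022,000. The remaining $1,620,000 passes to the descendants.
The descendants' portion ($1,620,000) is divided into 3 shares of $540,000: Liora and Romilly each take $540,000; Oona's $540,000 share passes to Oona's issue.
Oona's share ($540,000) is divided into 3 shares of $180,000: Halim, Amira, and Miko each take $180,000.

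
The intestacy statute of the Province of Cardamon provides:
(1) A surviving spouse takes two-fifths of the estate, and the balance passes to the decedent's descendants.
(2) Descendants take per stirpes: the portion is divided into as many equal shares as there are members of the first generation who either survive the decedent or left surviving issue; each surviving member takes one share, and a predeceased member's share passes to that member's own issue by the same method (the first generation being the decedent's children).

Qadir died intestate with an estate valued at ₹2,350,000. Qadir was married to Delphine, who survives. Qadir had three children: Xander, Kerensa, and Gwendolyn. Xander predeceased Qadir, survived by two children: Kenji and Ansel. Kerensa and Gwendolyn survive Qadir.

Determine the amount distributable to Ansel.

Ansel receives ₹235,000.

Delphine takes two-fifths of ₹2,350,000 = ₹940,000. The remaining ₹1,410,000 passes to the descendants.
The descendants' portion (₹1,410,000) is divided into 3 shares of ₹470,000: Kerensa and Gwendolyn each take ₹470,000; Xander's ₹470,000 share passes to Xander's issue.
Xander's share (₹470,000) is divided into 2 shares of ₹235,000: Kenji and Ansel each take ₹235,000.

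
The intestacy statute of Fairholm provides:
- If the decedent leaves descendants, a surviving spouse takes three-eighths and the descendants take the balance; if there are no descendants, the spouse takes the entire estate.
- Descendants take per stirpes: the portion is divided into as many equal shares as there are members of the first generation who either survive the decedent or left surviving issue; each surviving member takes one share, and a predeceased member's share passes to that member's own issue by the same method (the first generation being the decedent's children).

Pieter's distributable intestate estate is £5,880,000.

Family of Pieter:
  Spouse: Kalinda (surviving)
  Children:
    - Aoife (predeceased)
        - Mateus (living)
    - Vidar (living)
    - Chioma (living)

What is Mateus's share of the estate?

Kalinda takes three-eighths of £5,880,000 = £2,205,000. The remaining £3,675,000 passes to the descendants.
The descendants' portion (£3,675,000) is divided into 3 shares of £1,225,000: Vidar and Chioma each take £1,225,000; Aoife's £1,225,000 share passes to Aoife's issue.
Aoife's share (£1,225,000) passes entirely to Mateus.

Mateus receives £1,225,000.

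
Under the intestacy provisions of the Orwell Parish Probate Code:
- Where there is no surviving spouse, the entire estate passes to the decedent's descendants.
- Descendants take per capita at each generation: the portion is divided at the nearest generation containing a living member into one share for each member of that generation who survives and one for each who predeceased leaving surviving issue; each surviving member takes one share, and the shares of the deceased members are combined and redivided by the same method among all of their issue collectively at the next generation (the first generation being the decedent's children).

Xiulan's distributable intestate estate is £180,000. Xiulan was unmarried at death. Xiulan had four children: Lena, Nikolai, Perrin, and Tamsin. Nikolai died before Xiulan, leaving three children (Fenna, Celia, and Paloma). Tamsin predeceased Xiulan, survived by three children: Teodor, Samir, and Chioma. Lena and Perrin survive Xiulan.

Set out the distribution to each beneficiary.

Lena: £45,000; Fenna: £15,000; Celia: £15,000; Paloma: £15,000; Perrin: £45,000; Teodor: £15,000; Samir: £15,000; Chioma: £15,000

The entire £180,000 passes to the descendants.
That amount (£180,000) is divided at the children's generation into 4 shares of £45,000. Lena and Perrin each take £45,000. The 2 shares of the deceased (Nikolai and Tamsin) are combined into a pool of £90,000.
That pool (£90,000) is divided at the grandchildren's generation equally among Fenna, Celia, Paloma, Teodor, Samir, and Chioma: £15,000 each.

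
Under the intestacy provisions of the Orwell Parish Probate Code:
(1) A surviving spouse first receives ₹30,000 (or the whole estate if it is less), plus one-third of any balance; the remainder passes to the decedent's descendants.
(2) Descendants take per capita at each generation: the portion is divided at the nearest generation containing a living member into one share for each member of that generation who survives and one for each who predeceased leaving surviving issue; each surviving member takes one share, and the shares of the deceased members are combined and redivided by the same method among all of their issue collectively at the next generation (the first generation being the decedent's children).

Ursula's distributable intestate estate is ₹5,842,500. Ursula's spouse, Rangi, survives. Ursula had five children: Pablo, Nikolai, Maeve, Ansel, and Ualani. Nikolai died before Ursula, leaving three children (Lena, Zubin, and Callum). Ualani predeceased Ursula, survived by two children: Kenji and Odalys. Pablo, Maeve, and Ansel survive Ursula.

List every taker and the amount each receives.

Rangi first takes ₹30,000, leaving a balance of ₹5,812,500. Rangi then takes one-third of the balance (₹1,937,500), for a total of ₹1,967,500. The remaining ₹3,875,000 passes to the descendants.
The descendants' portion (₹3,875,000) is divided at the children's generation into 5 shares of ₹775,000. Pablo, Maeve, and Ansel each take ₹775,000. The 2 shares of the deceased (Nikolai and Ualani) are combined into a pool of ₹1,550,000.
That pool (₹1,550,000) is divided at the grandchildren's generation equally among Lena, Zubin, Callum, Kenji, and Odalys: ₹310,000 each.

Rangi: ₹1,967,500; Pablo: ₹775,000; Lena: ₹310,000; Zubin: ₹310,000; Callum: ₹310,000; Maeve: ₹775,000; Ansel: ₹775,000; Kenji: ₹310,000; Odalys: ₹310,000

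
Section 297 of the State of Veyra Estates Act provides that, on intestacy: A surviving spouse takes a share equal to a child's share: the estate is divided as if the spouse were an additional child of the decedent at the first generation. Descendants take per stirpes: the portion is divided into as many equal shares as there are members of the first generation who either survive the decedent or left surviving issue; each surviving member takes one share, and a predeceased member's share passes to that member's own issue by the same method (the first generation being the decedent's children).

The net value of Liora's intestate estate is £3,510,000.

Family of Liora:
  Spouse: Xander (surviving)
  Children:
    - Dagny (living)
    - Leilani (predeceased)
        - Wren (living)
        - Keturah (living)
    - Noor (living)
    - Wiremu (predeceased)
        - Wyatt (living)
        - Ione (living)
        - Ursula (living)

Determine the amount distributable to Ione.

Ione receives £234,000.

The spouse counts as an additional share at the children's level, so there are 5 primary shares of £702,000. Xander takes one such share (£702,000).
The children's combined portion (£2,808,000) is divided into 4 shares of £702,000: Dagny and Noor each take £702,000; Leilani's £702,000 share passes to Leilani's issue; Wiremu's £702,000 share passes to Wiremu's issue.
Leilani's share (£702,000) is divided into 2 shares of £351,000: Wren and Keturah each take £351,000.
Wiremu's share (£702,000) is divided into 3 shares of £234,000: Wyatt, Ione, and Ursula each take £234,000.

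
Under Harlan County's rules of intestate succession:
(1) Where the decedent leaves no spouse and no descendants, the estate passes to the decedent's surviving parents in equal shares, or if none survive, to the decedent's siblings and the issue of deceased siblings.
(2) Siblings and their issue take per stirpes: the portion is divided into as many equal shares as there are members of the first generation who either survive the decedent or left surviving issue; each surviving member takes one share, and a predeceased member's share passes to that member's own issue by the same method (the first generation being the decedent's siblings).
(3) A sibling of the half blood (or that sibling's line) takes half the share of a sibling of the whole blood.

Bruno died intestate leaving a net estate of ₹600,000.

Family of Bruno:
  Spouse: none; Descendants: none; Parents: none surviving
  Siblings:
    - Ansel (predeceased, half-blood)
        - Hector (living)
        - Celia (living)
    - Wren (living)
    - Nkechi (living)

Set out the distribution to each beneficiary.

The entire ₹600,000 passes to the siblings and their issue.
Counting each half-blood sibling's line as half a unit, there are 5/2 units in ₹600,000, so one unit is ₹240,000. Whole-blood lines (Wren and Nkechi) take ₹240,000 each; half-blood lines (Ansel) take ₹120,000 each.
Ansel's share (₹120,000) is divided into 2 shares of ₹60,000: Hector and Celia each take ₹60,000.

Hector: ₹60,000; Celia: ₹60,000; Wren: ₹240,000; Nkechi: ₹240,000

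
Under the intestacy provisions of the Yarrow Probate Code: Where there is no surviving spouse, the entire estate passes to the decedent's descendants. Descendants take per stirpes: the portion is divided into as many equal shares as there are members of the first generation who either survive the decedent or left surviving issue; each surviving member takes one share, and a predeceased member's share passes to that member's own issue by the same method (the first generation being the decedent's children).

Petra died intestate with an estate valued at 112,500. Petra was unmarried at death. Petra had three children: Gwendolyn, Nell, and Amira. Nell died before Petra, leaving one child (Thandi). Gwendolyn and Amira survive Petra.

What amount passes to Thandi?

The entire 112,500 passes to the descendants.
That amount (112,500) is divided into 3 shares of 37,500: Gwendolyn and Amira each take 37,500; Nell's 37,500 share passes to Nell's issue.
Nell's share (37,500) passes entirely to Thandi.

Thandi receives 37,500.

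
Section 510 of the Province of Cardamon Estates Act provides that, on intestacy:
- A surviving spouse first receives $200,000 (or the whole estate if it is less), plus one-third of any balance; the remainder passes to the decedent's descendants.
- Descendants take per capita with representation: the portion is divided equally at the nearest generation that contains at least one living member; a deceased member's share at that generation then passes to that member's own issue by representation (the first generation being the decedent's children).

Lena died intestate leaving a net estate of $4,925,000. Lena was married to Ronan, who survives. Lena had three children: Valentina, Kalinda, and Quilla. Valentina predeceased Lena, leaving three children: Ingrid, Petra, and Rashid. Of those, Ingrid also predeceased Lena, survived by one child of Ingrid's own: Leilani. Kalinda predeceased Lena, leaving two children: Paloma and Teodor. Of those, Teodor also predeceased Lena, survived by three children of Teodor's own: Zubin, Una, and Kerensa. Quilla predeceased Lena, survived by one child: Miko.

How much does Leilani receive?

Leilani receives $525,000.

Ronan first takes $200,000, leaving a balance of $4,725,000. Ronan then takes one-third of the balance ($1,575,000), for a total of $1,775,000. The remaining $3,150,000 passes to the descendants.
No child survives, so the initial division is made at the grandchildren's generation.
The descendants' portion ($3,150,000) is divided into 6 shares of $525,000: Petra, Rashid, Paloma, and Miko each take $525,000; Ingrid's $525,000 share passes to Ingrid's issue; Teodor's $525,000 share passes to Teodor's issue.
Ingrid's share ($525,000) passes entirely to Leilani.
Teodor's share ($525,000) is divided into 3 shares of $175,000: Zubin, Una, and Kerensa each take $175,000.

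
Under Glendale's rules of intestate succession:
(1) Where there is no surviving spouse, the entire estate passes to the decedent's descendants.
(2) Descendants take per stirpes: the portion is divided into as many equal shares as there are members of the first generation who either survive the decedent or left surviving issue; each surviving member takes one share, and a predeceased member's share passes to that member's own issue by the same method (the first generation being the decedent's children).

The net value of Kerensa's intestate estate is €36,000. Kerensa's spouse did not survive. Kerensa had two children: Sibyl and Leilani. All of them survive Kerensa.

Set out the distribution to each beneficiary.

The entire €36,000 passes to the descendants.
That amount (€36,000) is divided into 2 shares of €18,000: Sibyl and Leilani each take €18,000.

Sibyl: €18,000; Leilani: €18,000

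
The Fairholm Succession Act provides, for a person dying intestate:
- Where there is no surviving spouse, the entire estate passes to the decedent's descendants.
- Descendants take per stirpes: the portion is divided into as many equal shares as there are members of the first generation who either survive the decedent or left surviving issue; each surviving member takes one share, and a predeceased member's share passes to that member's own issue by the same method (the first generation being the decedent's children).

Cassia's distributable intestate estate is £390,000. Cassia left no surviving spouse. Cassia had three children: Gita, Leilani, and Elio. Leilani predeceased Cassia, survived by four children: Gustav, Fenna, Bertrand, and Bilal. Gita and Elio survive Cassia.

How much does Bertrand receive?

The entire £390,000 passes to the descendants.
That amount (£390,000) is divided into 3 shares of £130,000: Gita and Elio each take £130,000; Leilani's £130,000 share passes to Leilani's issue.
Leilani's share (£130,000) is divided into 4 shares of £32,500: Gustav, Fenna, Bertrand, and Bilal each take £32,500.

Bertrand receives £32,500.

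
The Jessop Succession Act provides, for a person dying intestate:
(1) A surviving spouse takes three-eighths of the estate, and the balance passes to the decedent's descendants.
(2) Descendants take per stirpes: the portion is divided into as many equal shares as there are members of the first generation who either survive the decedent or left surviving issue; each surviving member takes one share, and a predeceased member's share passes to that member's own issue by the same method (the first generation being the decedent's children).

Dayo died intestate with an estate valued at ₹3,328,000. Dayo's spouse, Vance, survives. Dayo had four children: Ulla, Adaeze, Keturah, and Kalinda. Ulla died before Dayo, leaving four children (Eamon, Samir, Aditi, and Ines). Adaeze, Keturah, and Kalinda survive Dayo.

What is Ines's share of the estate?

Vance takes three-eighths of ₹3,328,000 = ₹1,248,000. The remaining ₹2,080,000 passes to the descendants.
The descendants' portion (₹2,080,000) is divided into 4 shares of ₹520,000: Adaeze, Keturah, and Kalinda each take ₹520,000; Ulla's ₹520,000 share passes to Ulla's issue.
Ulla's share (₹520,000) is divided into 4 shares of ₹130,000: Eamon, Samir, Aditi, and Ines each take ₹130,000.

Ines receives ₹130,000.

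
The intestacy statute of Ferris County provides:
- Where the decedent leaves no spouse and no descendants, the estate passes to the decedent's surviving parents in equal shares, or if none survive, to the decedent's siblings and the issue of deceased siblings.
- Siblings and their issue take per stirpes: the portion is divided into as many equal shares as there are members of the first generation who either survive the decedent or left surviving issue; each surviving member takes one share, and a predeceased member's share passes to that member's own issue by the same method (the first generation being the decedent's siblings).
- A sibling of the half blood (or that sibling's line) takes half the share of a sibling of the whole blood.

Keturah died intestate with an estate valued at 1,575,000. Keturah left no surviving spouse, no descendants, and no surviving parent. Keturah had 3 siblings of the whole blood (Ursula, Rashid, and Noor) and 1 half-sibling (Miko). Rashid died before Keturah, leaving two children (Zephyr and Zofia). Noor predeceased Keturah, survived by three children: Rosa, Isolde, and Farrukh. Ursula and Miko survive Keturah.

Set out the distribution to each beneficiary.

The entire 1,575,000 passes to the siblings and their issue.
Counting each half-blood sibling's line as half a unit, there are 7/2 units in 1,575,000, so one unit is 450,000. Whole-blood lines (Ursula, Rashid, and Noor) take 450,000 each; half-blood lines (Miko) take 225,000 each.
Rashid's share (450,000) is divided into 2 shares of 225,000: Zephyr and Zofia each take 225,000.
Noor's share (450,000) is divided into 3 shares of 150,000: Rosa, Isolde, and Farrukh each take 150,000.

Ursula: 450,000; Miko: 225,000; Zephyr: 225,000; Zofia: 225,000; Rosa: 150,000; Isolde: 150,000; Farrukh: 150,000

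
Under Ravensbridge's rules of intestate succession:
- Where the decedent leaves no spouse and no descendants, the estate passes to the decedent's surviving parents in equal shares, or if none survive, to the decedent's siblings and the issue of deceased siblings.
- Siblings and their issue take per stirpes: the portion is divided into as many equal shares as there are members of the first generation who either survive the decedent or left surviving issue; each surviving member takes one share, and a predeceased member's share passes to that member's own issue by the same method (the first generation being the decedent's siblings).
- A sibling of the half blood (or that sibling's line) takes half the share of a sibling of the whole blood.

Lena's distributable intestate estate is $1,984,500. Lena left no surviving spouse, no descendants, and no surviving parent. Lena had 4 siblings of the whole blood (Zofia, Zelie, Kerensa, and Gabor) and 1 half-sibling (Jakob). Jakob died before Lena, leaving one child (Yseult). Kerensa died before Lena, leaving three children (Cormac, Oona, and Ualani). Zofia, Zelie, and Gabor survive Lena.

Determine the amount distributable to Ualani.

The entire $1,984,500 passes to the siblings and their issue.
Counting each half-blood sibling's line as half a unit, there are 9/2 units in $1,984,500, so one unit is $441,000. Whole-blood lines (Zofia, Zelie, Kerensa, and Gabor) take $441,000 each; half-blood lines (Jakob) take $220,500 each.
Jakob's share ($220,500) passes entirely to Yseult.
Kerensa's share ($441,000) is divided into 3 shares of $147,000: Cormac, Oona, and Ualani each take $147,000.

Ualani receives $147,000.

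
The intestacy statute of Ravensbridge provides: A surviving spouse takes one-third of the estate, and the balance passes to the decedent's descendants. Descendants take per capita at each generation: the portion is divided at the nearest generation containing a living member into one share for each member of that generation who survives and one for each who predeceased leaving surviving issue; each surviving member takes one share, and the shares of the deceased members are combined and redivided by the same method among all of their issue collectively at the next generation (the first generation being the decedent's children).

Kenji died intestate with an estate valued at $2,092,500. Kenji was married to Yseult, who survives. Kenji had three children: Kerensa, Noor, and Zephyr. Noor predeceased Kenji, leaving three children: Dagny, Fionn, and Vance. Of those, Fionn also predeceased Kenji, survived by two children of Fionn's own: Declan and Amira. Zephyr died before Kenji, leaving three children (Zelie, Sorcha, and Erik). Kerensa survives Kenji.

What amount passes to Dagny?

Yseult takes one-third of $2,092,500 = $697,500. The remaining $1,395,000 passes to the descendants.
The descendants' portion ($1,395,000) is divided at the children's generation into 3 shares of $465,000. Kerensa takes $465,000. The 2 shares of the deceased (Noor and Zephyr) are combined into a pool of $930,000.
That pool ($930,000) is divided at the grandchildren's generation into 6 shares of $155,000. Dagny, Vance, Zelie, Sorcha, and Erik each take $155,000. The remaining share for the deceased Fionn ($155,000) is carried to the next generation.
That pool ($155,000) is divided at the great-grandchildren's generation equally among Declan and Amira: $77,500 each.

Dagny receives $155,000.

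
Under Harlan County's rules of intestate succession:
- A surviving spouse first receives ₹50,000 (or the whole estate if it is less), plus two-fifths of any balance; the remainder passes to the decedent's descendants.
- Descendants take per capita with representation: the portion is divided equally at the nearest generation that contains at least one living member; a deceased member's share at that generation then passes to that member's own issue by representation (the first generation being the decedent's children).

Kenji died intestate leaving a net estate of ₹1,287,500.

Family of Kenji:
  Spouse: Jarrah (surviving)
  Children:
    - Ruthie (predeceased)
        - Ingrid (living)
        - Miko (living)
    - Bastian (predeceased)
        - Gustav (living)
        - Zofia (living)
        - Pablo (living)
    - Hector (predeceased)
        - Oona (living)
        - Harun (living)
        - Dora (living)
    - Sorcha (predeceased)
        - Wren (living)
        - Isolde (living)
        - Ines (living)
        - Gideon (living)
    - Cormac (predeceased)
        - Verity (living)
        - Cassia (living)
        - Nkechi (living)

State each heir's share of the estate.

Jarrah: ₹545,000; Ingrid: ₹49,500; Miko: ₹49,500; Gustav: ₹49,500; Zofia: ₹49,500; Pablo: ₹49,500; Oona: ₹49,500; Harun: ₹49,500; Dora: ₹49,500; Wren: ₹49,500; Isolde: ₹49,500; Ines: ₹49,500; Gideon: ₹49,500; Verity: ₹49,500; Cassia: ₹49,500; Nkechi: ₹49,500

Jarrah first takes ₹50,000, leaving a balance of ₹1,237,500. Jarrah then takes two-fifths of the balance (₹495,000), for a total of ₹545,000. The remaining ₹742,500 passes to the descendants.
No child survives, so the initial division is made at the grandchildren's generation.
The descendants' portion (₹742,500) is divided into 15 shares of ₹49,500: Ingrid, Miko, Gustav, Zofia, Pablo, Oona, Harun, Dora, Wren, Isolde, Ines, Gideon, Verity, Cassia, and Nkechi each take ₹49,500.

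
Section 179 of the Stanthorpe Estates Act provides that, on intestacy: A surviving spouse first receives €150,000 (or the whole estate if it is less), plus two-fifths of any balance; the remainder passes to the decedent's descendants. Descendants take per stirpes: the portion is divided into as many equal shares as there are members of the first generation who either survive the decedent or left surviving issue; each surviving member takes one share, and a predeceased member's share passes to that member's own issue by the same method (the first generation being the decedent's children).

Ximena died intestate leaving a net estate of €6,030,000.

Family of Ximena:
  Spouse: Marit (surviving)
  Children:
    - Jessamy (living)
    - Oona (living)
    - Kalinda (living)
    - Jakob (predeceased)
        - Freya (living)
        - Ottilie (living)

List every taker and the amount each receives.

Marit: €2,502,000; Jessamy: €882,000; Oona: €882,000; Kalinda: €882,000; Freya: €441,000; Ottilie: €441,000

Marit first takes €150,000, leaving a balance of €5,880,000. Marit then takes two-fifths of the balance (€2,352,000), for a total of €2,502,000. The remaining €3,528,000 passes to the descendants.
The descendants' portion (€3,528,000) is divided into 4 shares of €882,000: Jessamy, Oona, and Kalinda each take €882,000; Jakob's €882,000 share passes to Jakob's issue.
Jakob's share (€882,000) is divided into 2 shares of €441,000: Freya and Ottilie each take €441,000.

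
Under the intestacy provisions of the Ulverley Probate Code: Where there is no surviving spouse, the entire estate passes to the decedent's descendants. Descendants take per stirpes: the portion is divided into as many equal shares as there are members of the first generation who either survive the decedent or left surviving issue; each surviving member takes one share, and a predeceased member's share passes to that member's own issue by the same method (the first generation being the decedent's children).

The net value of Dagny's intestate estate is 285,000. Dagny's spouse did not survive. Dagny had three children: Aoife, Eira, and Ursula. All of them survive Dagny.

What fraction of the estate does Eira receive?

The entire 285,000 passes to the descendants.
That amount (285,000) is divided into 3 shares of 95,000: Aoife, Eira, and Ursula each take 95,000.

Eira receives 1/3 of the estate.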